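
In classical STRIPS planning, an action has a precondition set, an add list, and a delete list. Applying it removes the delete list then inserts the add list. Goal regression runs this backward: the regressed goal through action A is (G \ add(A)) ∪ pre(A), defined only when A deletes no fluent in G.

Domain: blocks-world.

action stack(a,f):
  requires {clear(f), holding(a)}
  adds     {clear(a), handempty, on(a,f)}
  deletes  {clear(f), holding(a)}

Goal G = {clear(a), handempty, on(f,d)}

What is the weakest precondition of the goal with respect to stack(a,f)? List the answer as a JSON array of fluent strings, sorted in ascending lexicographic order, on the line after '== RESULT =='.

Compute (G \ add) ∪ pre:
  G ∩ del = {}  (empty — regression defined)
  G \ add = {clear(a), handempty, on(f,d)} \ {clear(a), handempty, on(a,f)} = {on(f,d)}
  ∪ pre   = {on(f,d)} ∪ {clear(f), holding(a)}
          = {clear(f), holding(a), on(f,d)}

== RESULT ==
["clear(f)", "holding(a)", "on(f,d)"]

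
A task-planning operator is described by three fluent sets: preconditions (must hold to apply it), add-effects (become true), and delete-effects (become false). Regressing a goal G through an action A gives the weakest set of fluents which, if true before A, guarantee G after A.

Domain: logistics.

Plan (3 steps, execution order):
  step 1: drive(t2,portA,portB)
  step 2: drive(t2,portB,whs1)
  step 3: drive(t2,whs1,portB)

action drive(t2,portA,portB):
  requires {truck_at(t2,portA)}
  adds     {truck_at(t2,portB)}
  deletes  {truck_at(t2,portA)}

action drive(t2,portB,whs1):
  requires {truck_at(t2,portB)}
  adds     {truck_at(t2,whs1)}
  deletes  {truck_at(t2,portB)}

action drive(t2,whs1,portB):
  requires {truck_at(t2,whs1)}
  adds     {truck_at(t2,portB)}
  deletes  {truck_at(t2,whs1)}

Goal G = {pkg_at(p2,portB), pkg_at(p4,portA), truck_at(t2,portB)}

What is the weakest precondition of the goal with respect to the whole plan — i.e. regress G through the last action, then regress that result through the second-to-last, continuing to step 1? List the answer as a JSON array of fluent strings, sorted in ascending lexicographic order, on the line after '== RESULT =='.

Work backward from the goal:
  through step 3 (drive(t2,whs1,portB)): drop {truck_at(t2,portB)}, keep {pkg_at(p2,portB), pkg_at(p4,portA)}, require {truck_at(t2,whs1)}
    → {pkg_at(p2,portB), pkg_at(p4,portA), truck_at(t2,whs1)}
  through step 2 (drive(t2,portB,whs1)): drop {truck_at(t2,whs1)}, keep {pkg_at(p2,portB), pkg_at(p4,portA)}, require {truck_at(t2,portB)}
    → {pkg_at(p2,portB), pkg_at(p4,portA), truck_at(t2,portB)}
  through step 1 (drive(t2,portA,portB)): drop {truck_at(t2,portB)}, keep {pkg_at(p2,portB), pkg_at(p4,portA)}, require {truck_at(t2,portA)}
    → {pkg_at(p2,portB), pkg_at(p4,portA), truck_at(t2,portA)}

== RESULT ==
["pkg_at(p2,portB)", "pkg_at(p4,portA)", "truck_at(t2,portA)"]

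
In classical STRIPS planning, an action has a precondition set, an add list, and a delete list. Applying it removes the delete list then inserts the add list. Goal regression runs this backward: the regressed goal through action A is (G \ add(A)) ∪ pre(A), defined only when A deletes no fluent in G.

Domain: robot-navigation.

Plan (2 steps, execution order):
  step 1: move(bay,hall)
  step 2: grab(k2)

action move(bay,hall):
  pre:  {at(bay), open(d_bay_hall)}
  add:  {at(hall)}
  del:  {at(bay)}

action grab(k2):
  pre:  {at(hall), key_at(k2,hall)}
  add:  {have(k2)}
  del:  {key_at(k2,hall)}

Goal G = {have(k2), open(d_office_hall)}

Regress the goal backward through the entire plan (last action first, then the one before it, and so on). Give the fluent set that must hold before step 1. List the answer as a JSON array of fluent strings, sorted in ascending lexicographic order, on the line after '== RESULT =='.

Work backward from the goal:
  through step 2 (grab(k2)): drop {have(k2)}, keep {open(d_office_hall)}, require {at(hall), key_at(k2,hall)}
    → {at(hall), key_at(k2,hall), open(d_office_hall)}
  through step 1 (move(bay,hall)): drop {at(hall)}, keep {key_at(k2,hall), open(d_office_hall)}, require {at(bay), open(d_bay_hall)}
    → {at(bay), key_at(k2,hall), open(d_bay_hall), open(d_office_hall)}

== RESULT ==
["at(bay)", "key_at(k2,hall)", "open(d_bay_hall)", "open(d_office_hall)"]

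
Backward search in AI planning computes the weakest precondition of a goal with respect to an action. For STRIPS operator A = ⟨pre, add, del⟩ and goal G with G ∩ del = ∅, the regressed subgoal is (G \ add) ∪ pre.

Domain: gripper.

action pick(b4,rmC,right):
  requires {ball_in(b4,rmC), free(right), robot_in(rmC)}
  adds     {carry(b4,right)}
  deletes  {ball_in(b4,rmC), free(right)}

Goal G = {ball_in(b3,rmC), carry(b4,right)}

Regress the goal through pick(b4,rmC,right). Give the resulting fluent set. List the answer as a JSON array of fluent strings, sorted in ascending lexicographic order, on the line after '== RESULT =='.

Regress:
  G ∩ del = {}  (empty — regression defined)
  G \ add = {ball_in(b3,rmC), carry(b4,right)} \ {carry(b4,right)} = {ball_in(b3,rmC)}
  ∪ pre   = {ball_in(b3,rmC)} ∪ {ball_in(b4,rmC), free(right), robot_in(rmC)}
          = {ball_in(b3,rmC), ball_in(b4,rmC), free(right), robot_in(rmC)}

== RESULT ==
["ball_in(b3,rmC)", "ball_in(b4,rmC)", "free(right)", "robot_in(rmC)"]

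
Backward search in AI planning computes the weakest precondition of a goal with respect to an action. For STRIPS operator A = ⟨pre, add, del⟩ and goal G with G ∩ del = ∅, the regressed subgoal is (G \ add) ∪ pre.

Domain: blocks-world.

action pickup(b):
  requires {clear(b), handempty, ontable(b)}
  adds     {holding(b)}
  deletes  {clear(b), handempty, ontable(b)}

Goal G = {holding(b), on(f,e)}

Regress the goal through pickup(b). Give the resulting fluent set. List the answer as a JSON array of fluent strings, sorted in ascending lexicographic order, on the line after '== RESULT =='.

Regress:
  G ∩ del = {}  (empty — regression defined)
  G \ add = {holding(b), on(f,e)} \ {holding(b)} = {on(f,e)}
  ∪ pre   = {on(f,e)} ∪ {clear(b), handempty, ontable(b)}
          = {clear(b), handempty, on(f,e), ontable(b)}

== RESULT ==
["clear(b)", "handempty", "on(f,e)", "ontable(b)"]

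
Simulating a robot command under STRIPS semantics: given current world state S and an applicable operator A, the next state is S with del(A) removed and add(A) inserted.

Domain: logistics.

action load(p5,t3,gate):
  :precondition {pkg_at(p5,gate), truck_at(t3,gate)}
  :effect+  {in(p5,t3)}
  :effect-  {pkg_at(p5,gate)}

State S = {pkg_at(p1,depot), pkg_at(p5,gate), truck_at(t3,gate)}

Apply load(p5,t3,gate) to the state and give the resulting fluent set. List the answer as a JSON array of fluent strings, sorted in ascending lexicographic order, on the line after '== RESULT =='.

Compute (S \ del) ∪ add:
  pre ⊆ S: {pkg_at(p5,gate), truck_at(t3,gate)} ⊆ S  — applicable
  S \ del = {pkg_at(p1,depot), truck_at(t3,gate)}
  ∪ add   = {in(p5,t3), pkg_at(p1,depot), truck_at(t3,gate)}

== RESULT ==
["in(p5,t3)", "pkg_at(p1,depot)", "truck_at(t3,gate)"]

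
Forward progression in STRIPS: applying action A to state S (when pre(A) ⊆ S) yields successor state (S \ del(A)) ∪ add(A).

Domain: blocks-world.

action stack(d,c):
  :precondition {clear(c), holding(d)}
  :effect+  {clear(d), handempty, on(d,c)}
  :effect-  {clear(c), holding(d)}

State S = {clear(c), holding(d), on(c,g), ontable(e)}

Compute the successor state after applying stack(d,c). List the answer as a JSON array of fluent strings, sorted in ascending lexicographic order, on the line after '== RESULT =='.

Progress:
  pre ⊆ S: {clear(c), holding(d)} ⊆ S  — applicable
  S \ del = {on(c,g), ontable(e)}
  ∪ add   = {clear(d), handempty, on(c,g), on(d,c), ontable(e)}

== RESULT ==
["clear(d)", "handempty", "on(c,g)", "on(d,c)", "ontable(e)"]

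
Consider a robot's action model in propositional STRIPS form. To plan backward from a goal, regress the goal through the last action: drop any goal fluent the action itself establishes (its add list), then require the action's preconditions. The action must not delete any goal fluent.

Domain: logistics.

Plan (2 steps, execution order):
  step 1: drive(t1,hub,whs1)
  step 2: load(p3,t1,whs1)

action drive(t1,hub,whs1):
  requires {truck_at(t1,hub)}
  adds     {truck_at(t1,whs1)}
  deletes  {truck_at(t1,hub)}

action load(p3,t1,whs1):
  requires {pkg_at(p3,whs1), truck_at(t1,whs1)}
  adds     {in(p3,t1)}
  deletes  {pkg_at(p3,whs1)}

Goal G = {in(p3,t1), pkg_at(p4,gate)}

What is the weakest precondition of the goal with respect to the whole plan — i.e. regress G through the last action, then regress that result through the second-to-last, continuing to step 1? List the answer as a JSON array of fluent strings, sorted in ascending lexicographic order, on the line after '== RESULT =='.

Regress step by step:
  through step 2 (load(p3,t1,whs1)): drop {in(p3,t1)}, keep {pkg_at(p4,gate)}, require {pkg_at(p3,whs1), truck_at(t1,whs1)}
    → {pkg_at(p3,whs1), pkg_at(p4,gate), truck_at(t1,whs1)}
  through step 1 (drive(t1,hub,whs1)): drop {truck_at(t1,whs1)}, keep {pkg_at(p3,whs1), pkg_at(p4,gate)}, require {truck_at(t1,hub)}
    → {pkg_at(p3,whs1), pkg_at(p4,gate), truck_at(t1,hub)}

== RESULT ==
["pkg_at(p3,whs1)", "pkg_at(p4,gate)", "truck_at(t1,hub)"]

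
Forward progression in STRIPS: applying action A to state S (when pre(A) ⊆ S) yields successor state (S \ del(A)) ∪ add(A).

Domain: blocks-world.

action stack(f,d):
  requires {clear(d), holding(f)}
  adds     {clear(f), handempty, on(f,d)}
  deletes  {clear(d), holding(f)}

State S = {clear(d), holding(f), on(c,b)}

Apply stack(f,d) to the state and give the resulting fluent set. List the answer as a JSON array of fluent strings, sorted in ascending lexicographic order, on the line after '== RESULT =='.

Compute (S \ del) ∪ add:
  pre ⊆ S: {clear(d), holding(f)} ⊆ S  — applicable
  S \ del = {on(c,b)}
  ∪ add   = {clear(f), handempty, on(c,b), on(f,d)}

== RESULT ==
["clear(f)", "handempty", "on(c,b)", "on(f,d)"]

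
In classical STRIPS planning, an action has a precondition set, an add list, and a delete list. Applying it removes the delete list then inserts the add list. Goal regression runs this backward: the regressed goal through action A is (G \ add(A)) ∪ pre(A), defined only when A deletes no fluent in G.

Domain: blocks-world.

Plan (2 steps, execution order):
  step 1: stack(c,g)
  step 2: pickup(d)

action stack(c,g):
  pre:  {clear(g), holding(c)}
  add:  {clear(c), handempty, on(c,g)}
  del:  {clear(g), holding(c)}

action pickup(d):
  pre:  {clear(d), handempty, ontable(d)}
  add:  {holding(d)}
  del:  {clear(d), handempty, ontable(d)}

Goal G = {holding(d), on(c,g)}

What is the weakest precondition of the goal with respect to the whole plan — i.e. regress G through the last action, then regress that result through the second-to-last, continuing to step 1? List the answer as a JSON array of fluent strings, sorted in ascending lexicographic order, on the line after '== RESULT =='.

Work backward from the goal:
  through step 2 (pickup(d)): drop {holding(d)}, keep {on(c,g)}, require {clear(d), handempty, ontable(d)}
    → {clear(d), handempty, on(c,g), ontable(d)}
  through step 1 (stack(c,g)): drop {handempty, on(c,g)}, keep {clear(d), ontable(d)}, require {clear(g), holding(c)}
    → {clear(d), clear(g), holding(c), ontable(d)}

== RESULT ==
["clear(d)", "clear(g)", "holding(c)", "ontable(d)"]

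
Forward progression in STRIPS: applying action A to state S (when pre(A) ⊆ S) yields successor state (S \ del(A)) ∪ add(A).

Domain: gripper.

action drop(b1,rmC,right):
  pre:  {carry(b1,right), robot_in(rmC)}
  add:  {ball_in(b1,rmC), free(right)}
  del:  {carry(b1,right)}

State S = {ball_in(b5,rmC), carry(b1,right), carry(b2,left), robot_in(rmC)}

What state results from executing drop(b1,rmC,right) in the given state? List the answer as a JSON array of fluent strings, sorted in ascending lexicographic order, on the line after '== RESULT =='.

Compute (S \ del) ∪ add:
  pre ⊆ S: {carry(b1,right), robot_in(rmC)} ⊆ S  — applicable
  S \ del = {ball_in(b5,rmC), carry(b2,left), robot_in(rmC)}
  ∪ add   = {ball_in(b1,rmC), ball_in(b5,rmC), carry(b2,left), free(right), robot_in(rmC)}

== RESULT ==
["ball_in(b1,rmC)", "ball_in(b5,rmC)", "carry(b2,left)", "free(right)", "robot_in(rmC)"]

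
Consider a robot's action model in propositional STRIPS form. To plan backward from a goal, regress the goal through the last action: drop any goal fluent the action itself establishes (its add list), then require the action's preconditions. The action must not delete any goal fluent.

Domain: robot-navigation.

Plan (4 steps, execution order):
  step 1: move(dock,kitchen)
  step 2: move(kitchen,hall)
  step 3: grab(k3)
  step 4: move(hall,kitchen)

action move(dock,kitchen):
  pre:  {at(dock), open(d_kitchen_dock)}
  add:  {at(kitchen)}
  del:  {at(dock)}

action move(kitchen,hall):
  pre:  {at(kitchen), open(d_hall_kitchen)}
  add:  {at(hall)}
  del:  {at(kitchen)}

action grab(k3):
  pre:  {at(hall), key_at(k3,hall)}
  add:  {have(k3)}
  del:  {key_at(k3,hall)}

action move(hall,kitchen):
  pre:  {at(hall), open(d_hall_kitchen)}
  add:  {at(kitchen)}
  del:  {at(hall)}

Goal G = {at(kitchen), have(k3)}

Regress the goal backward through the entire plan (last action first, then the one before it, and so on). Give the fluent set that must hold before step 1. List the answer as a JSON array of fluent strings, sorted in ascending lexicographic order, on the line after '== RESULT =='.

Regress step by step:
  through step 4 (move(hall,kitchen)): drop {at(kitchen)}, keep {have(k3)}, require {at(hall), open(d_hall_kitchen)}
    → {at(hall), have(k3), open(d_hall_kitchen)}
  through step 3 (grab(k3)): drop {have(k3)}, keep {at(hall), open(d_hall_kitchen)}, require {at(hall), key_at(k3,hall)}
    → {at(hall), key_at(k3,hall), open(d_hall_kitchen)}
  through step 2 (move(kitchen,hall)): drop {at(hall)}, keep {key_at(k3,hall), open(d_hall_kitchen)}, require {at(kitchen), open(d_hall_kitchen)}
    → {at(kitchen), key_at(k3,hall), open(d_hall_kitchen)}
  through step 1 (move(dock,kitchen)): drop {at(kitchen)}, keep {key_at(k3,hall), open(d_hall_kitchen)}, require {at(dock), open(d_kitchen_dock)}
    → {at(dock), key_at(k3,hall), open(d_hall_kitchen), open(d_kitchen_dock)}

== RESULT ==
["at(dock)", "key_at(k3,hall)", "open(d_hall_kitchen)", "open(d_kitchen_dock)"]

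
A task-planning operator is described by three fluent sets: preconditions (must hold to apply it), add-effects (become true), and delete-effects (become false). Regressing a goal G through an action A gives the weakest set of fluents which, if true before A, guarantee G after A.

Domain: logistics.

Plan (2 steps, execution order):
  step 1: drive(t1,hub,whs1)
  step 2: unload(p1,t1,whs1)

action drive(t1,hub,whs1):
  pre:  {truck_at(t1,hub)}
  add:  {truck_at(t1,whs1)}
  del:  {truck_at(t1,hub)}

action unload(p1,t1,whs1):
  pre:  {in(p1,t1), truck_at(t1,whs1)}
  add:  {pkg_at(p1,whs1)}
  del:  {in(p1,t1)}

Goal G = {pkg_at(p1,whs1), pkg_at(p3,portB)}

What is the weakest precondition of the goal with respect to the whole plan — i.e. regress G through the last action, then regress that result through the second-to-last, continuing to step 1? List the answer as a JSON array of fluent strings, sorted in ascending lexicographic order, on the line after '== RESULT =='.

Work backward from the goal:
  through step 2 (unload(p1,t1,whs1)): drop {pkg_at(p1,whs1)}, keep {pkg_at(p3,portB)}, require {in(p1,t1), truck_at(t1,whs1)}
    → {in(p1,t1), pkg_at(p3,portB), truck_at(t1,whs1)}
  through step 1 (drive(t1,hub,whs1)): drop {truck_at(t1,whs1)}, keep {in(p1,t1), pkg_at(p3,portB)}, require {truck_at(t1,hub)}
    → {in(p1,t1), pkg_at(p3,portB), truck_at(t1,hub)}

== RESULT ==
["in(p1,t1)", "pkg_at(p3,portB)", "truck_at(t1,hub)"]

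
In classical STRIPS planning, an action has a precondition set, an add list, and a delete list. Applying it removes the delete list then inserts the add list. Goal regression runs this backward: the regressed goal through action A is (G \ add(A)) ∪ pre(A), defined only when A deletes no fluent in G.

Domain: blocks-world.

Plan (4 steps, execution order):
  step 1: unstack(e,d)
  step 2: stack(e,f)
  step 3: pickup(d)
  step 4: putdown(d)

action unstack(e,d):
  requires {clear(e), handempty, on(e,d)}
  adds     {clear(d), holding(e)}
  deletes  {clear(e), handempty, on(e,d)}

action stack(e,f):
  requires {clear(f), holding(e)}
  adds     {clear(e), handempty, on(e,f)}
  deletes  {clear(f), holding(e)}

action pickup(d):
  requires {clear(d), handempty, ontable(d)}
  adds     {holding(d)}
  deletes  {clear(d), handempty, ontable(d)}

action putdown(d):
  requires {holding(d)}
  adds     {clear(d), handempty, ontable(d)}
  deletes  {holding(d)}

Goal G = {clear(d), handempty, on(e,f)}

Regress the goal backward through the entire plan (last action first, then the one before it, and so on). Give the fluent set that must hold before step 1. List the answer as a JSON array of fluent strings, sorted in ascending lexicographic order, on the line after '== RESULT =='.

Regress step by step:
  through step 4 (putdown(d)): drop {clear(d), handempty}, keep {on(e,f)}, require {holding(d)}
    → {holding(d), on(e,f)}
  through step 3 (pickup(d)): drop {holding(d)}, keep {on(e,f)}, require {clear(d), handempty, ontable(d)}
    → {clear(d), handempty, on(e,f), ontable(d)}
  through step 2 (stack(e,f)): drop {handempty, on(e,f)}, keep {clear(d), ontable(d)}, require {clear(f), holding(e)}
    → {clear(d), clear(f), holding(e), ontable(d)}
  through step 1 (unstack(e,d)): drop {clear(d), holding(e)}, keep {clear(f), ontable(d)}, require {clear(e), handempty, on(e,d)}
    → {clear(e), clear(f), handempty, on(e,d), ontable(d)}

== RESULT ==
["clear(e)", "clear(f)", "handempty", "on(e,d)", "ontable(d)"]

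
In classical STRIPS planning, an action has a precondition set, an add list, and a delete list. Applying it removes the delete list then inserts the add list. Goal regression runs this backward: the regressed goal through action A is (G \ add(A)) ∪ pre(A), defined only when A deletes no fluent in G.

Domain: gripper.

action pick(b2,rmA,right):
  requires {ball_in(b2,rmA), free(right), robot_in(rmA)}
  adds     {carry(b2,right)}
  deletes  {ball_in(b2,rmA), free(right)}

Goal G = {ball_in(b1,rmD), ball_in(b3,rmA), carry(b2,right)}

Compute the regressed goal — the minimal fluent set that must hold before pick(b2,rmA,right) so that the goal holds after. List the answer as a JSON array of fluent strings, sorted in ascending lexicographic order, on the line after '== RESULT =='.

Regress:
  G ∩ del = {}  (empty — regression defined)
  G \ add = {ball_in(b1,rmD), ball_in(b3,rmA), carry(b2,right)} \ {carry(b2,right)} = {ball_in(b1,rmD), ball_in(b3,rmA)}
  ∪ pre   = {ball_in(b1,rmD), ball_in(b3,rmA)} ∪ {ball_in(b2,rmA), free(right), robot_in(rmA)}
          = {ball_in(b1,rmD), ball_in(b2,rmA), ball_in(b3,rmA), free(right), robot_in(rmA)}

== RESULT ==
["ball_in(b1,rmD)", "ball_in(b2,rmA)", "ball_in(b3,rmA)", "free(right)", "robot_in(rmA)"]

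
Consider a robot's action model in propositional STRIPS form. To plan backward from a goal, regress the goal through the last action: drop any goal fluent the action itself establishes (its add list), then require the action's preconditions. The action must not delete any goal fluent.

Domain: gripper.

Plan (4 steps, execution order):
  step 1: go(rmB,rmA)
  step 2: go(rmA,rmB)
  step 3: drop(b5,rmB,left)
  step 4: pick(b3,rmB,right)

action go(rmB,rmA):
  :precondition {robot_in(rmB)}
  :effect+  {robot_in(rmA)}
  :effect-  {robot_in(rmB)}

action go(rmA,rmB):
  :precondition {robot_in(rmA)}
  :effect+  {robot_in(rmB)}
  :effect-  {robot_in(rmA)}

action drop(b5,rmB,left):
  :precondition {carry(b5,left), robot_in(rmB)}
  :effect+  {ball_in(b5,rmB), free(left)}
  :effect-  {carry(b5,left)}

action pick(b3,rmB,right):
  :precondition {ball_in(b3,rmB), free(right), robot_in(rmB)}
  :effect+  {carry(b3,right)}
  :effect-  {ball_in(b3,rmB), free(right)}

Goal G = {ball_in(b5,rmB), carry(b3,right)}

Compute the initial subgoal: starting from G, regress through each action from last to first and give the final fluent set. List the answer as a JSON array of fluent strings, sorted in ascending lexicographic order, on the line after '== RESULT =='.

Work backward from the goal:
  through step 4 (pick(b3,rmB,right)): drop {carry(b3,right)}, keep {ball_in(b5,rmB)}, require {ball_in(b3,rmB), free(right), robot_in(rmB)}
    → {ball_in(b3,rmB), ball_in(b5,rmB), free(right), robot_in(rmB)}
  through step 3 (drop(b5,rmB,left)): drop {ball_in(b5,rmB)}, keep {ball_in(b3,rmB), free(right), robot_in(rmB)}, require {carry(b5,left), robot_in(rmB)}
    → {ball_in(b3,rmB), carry(b5,left), free(right), robot_in(rmB)}
  through step 2 (go(rmA,rmB)): drop {robot_in(rmB)}, keep {ball_in(b3,rmB), carry(b5,left), free(right)}, require {robot_in(rmA)}
    → {ball_in(b3,rmB), carry(b5,left), free(right), robot_in(rmA)}
  through step 1 (go(rmB,rmA)): drop {robot_in(rmA)}, keep {ball_in(b3,rmB), carry(b5,left), free(right)}, require {robot_in(rmB)}
    → {ball_in(b3,rmB), carry(b5,left), free(right), robot_in(rmB)}

== RESULT ==
["ball_in(b3,rmB)", "carry(b5,left)", "free(right)", "robot_in(rmB)"]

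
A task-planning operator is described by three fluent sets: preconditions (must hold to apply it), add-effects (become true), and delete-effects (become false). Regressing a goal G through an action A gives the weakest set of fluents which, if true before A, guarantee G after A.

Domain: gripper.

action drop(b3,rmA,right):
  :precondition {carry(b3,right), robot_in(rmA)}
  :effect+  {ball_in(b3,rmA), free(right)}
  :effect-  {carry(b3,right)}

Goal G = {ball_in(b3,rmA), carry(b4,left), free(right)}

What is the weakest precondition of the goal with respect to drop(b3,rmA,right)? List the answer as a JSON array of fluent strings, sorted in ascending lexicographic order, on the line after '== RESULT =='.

Compute (G \ add) ∪ pre:
  G ∩ del = {}  (empty — regression defined)
  G \ add = {ball_in(b3,rmA), carry(b4,left), free(right)} \ {ball_in(b3,rmA), free(right)} = {carry(b4,left)}
  ∪ pre   = {carry(b4,left)} ∪ {carry(b3,right), robot_in(rmA)}
          = {carry(b3,right), carry(b4,left), robot_in(rmA)}

== RESULT ==
["carry(b3,right)", "carry(b4,left)", "robot_in(rmA)"]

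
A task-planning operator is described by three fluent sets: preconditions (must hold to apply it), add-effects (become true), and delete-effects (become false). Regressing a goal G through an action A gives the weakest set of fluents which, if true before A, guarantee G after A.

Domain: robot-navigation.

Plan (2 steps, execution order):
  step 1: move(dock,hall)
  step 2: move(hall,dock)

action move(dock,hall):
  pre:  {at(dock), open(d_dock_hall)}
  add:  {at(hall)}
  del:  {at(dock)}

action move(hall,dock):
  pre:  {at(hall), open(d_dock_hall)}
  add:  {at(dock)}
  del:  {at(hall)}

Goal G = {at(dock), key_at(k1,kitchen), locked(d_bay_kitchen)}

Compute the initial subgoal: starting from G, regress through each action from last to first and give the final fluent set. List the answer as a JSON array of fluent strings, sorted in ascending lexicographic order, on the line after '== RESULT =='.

Regress step by step:
  through step 2 (move(hall,dock)): drop {at(dock)}, keep {key_at(k1,kitchen), locked(d_bay_kitchen)}, require {at(hall), open(d_dock_hall)}
    → {at(hall), key_at(k1,kitchen), locked(d_bay_kitchen), open(d_dock_hall)}
  through step 1 (move(dock,hall)): drop {at(hall)}, keep {key_at(k1,kitchen), locked(d_bay_kitchen), open(d_dock_hall)}, require {at(dock), open(d_dock_hall)}
    → {at(dock), key_at(k1,kitchen), locked(d_bay_kitchen), open(d_dock_hall)}

== RESULT ==
["at(dock)", "key_at(k1,kitchen)", "locked(d_bay_kitchen)", "open(d_dock_hall)"]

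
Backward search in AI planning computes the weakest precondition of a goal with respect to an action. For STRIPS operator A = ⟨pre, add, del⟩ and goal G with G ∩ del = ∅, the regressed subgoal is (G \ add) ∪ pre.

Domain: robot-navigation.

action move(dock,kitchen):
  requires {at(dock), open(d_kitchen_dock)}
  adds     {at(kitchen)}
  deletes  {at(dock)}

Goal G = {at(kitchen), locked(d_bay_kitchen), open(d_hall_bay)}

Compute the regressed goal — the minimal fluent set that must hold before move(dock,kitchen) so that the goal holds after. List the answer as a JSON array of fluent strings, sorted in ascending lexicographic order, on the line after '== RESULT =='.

Regress:
  G ∩ del = {}  (empty — regression defined)
  G \ add = {at(kitchen), locked(d_bay_kitchen), open(d_hall_bay)} \ {at(kitchen)} = {locked(d_bay_kitchen), open(d_hall_bay)}
  ∪ pre   = {locked(d_bay_kitchen), open(d_hall_bay)} ∪ {at(dock), open(d_kitchen_dock)}
          = {at(dock), locked(d_bay_kitchen), open(d_hall_bay), open(d_kitchen_dock)}

== RESULT ==
["at(dock)", "locked(d_bay_kitchen)", "open(d_hall_bay)", "open(d_kitchen_dock)"]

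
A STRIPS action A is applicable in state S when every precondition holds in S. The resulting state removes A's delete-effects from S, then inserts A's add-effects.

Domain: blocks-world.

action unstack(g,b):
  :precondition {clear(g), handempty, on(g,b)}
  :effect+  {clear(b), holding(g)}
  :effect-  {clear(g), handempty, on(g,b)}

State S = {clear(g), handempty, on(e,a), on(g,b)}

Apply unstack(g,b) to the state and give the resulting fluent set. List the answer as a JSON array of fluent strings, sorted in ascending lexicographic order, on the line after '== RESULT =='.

Compute (S \ del) ∪ add:
  pre ⊆ S: {clear(g), handempty, on(g,b)} ⊆ S  — applicable
  S \ del = {on(e,a)}
  ∪ add   = {clear(b), holding(g), on(e,a)}

== RESULT ==
["clear(b)", "holding(g)", "on(e,a)"]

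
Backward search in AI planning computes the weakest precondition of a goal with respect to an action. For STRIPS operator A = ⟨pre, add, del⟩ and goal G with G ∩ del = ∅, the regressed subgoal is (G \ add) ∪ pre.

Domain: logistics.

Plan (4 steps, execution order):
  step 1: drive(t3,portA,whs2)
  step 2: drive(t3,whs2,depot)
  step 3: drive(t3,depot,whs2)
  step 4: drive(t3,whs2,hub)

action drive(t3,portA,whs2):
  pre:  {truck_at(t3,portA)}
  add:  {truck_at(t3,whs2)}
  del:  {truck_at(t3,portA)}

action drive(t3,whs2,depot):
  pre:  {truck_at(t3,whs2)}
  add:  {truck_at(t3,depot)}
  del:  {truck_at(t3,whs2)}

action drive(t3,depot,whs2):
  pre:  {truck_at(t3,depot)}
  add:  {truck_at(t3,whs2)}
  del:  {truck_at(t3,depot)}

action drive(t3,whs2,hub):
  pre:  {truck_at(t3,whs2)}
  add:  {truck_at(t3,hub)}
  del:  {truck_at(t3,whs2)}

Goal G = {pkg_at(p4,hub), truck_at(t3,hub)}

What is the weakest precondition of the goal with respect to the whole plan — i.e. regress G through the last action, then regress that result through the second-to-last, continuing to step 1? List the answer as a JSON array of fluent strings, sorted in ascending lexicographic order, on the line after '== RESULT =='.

Work backward from the goal:
  through step 4 (drive(t3,whs2,hub)): drop {truck_at(t3,hub)}, keep {pkg_at(p4,hub)}, require {truck_at(t3,whs2)}
    → {pkg_at(p4,hub), truck_at(t3,whs2)}
  through step 3 (drive(t3,depot,whs2)): drop {truck_at(t3,whs2)}, keep {pkg_at(p4,hub)}, require {truck_at(t3,depot)}
    → {pkg_at(p4,hub), truck_at(t3,depot)}
  through step 2 (drive(t3,whs2,depot)): drop {truck_at(t3,depot)}, keep {pkg_at(p4,hub)}, require {truck_at(t3,whs2)}
    → {pkg_at(p4,hub), truck_at(t3,whs2)}
  through step 1 (drive(t3,portA,whs2)): drop {truck_at(t3,whs2)}, keep {pkg_at(p4,hub)}, require {truck_at(t3,portA)}
    → {pkg_at(p4,hub), truck_at(t3,portA)}

== RESULT ==
["pkg_at(p4,hub)", "truck_at(t3,portA)"]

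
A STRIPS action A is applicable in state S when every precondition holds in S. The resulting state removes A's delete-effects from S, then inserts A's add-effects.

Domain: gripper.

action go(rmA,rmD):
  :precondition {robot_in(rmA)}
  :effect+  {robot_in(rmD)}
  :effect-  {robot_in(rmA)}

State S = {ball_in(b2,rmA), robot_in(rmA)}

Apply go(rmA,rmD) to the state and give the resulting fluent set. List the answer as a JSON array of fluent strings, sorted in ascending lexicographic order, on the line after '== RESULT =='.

Compute (S \ del) ∪ add:
  pre ⊆ S: {robot_in(rmA)} ⊆ S  — applicable
  S \ del = {ball_in(b2,rmA)}
  ∪ add   = {ball_in(b2,rmA), robot_in(rmD)}

== RESULT ==
["ball_in(b2,rmA)", "robot_in(rmD)"]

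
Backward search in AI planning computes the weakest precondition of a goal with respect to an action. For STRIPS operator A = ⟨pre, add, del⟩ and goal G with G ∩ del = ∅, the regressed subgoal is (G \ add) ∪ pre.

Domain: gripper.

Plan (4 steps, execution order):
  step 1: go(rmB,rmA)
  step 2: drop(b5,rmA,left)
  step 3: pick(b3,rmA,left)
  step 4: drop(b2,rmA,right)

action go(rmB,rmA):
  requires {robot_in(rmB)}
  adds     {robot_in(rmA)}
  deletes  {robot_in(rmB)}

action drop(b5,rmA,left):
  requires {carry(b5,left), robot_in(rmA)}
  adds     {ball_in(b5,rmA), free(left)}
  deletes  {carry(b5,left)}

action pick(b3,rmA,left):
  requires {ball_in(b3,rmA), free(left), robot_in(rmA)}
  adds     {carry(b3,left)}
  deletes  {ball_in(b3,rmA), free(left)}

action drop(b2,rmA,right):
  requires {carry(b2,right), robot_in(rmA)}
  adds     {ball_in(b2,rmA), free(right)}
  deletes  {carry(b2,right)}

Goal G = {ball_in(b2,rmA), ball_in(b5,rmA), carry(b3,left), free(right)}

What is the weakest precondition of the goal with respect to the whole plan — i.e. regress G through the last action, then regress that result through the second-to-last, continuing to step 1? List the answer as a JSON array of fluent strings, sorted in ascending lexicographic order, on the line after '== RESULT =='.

Work backward from the goal:
  through step 4 (drop(b2,rmA,right)): drop {ball_in(b2,rmA), free(right)}, keep {ball_in(b5,rmA), carry(b3,left)}, require {carry(b2,right), robot_in(rmA)}
    → {ball_in(b5,rmA), carry(b2,right), carry(b3,left), robot_in(rmA)}
  through step 3 (pick(b3,rmA,left)): drop {carry(b3,left)}, keep {ball_in(b5,rmA), carry(b2,right), robot_in(rmA)}, require {ball_in(b3,rmA), free(left), robot_in(rmA)}
    → {ball_in(b3,rmA), ball_in(b5,rmA), carry(b2,right), free(left), robot_in(rmA)}
  through step 2 (drop(b5,rmA,left)): drop {ball_in(b5,rmA), free(left)}, keep {ball_in(b3,rmA), carry(b2,right), robot_in(rmA)}, require {carry(b5,left), robot_in(rmA)}
    → {ball_in(b3,rmA), carry(b2,right), carry(b5,left), robot_in(rmA)}
  through step 1 (go(rmB,rmA)): drop {robot_in(rmA)}, keep {ball_in(b3,rmA), carry(b2,right), carry(b5,left)}, require {robot_in(rmB)}
    → {ball_in(b3,rmA), carry(b2,right), carry(b5,left), robot_in(rmB)}

== RESULT ==
["ball_in(b3,rmA)", "carry(b2,right)", "carry(b5,left)", "robot_in(rmB)"]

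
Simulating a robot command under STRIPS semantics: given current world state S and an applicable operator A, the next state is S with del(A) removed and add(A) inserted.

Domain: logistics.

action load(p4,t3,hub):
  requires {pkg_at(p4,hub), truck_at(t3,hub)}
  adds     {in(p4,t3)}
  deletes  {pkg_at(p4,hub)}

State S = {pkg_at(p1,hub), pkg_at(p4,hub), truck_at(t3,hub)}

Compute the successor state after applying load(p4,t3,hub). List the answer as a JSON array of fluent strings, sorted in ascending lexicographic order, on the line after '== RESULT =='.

Progress:
  pre ⊆ S: {pkg_at(p4,hub), truck_at(t3,hub)} ⊆ S  — applicable
  S \ del = {pkg_at(p1,hub), truck_at(t3,hub)}
  ∪ add   = {in(p4,t3), pkg_at(p1,hub), truck_at(t3,hub)}

== RESULT ==
["in(p4,t3)", "pkg_at(p1,hub)", "truck_at(t3,hub)"]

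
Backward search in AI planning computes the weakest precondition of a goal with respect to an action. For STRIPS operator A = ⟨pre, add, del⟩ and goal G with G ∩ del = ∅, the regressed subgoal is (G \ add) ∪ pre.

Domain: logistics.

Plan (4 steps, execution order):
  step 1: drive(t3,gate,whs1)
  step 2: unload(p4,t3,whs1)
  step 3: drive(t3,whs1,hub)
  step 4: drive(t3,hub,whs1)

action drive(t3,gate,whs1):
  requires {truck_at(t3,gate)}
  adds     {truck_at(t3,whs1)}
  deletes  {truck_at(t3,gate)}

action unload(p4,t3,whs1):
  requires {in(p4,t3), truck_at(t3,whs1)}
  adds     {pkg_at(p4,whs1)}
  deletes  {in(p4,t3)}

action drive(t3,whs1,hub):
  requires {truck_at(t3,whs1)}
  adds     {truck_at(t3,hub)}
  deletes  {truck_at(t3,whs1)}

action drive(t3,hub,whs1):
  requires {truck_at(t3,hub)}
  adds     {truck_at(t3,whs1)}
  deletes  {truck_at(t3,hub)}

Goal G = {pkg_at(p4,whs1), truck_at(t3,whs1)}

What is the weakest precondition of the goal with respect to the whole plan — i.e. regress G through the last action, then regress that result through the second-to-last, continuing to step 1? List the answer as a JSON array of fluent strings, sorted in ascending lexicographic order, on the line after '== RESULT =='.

Regress step by step:
  through step 4 (drive(t3,hub,whs1)): drop {truck_at(t3,whs1)}, keep {pkg_at(p4,whs1)}, require {truck_at(t3,hub)}
    → {pkg_at(p4,whs1), truck_at(t3,hub)}
  through step 3 (drive(t3,whs1,hub)): drop {truck_at(t3,hub)}, keep {pkg_at(p4,whs1)}, require {truck_at(t3,whs1)}
    → {pkg_at(p4,whs1), truck_at(t3,whs1)}
  through step 2 (unload(p4,t3,whs1)): drop {pkg_at(p4,whs1)}, keep {truck_at(t3,whs1)}, require {in(p4,t3), truck_at(t3,whs1)}
    → {in(p4,t3), truck_at(t3,whs1)}
  through step 1 (drive(t3,gate,whs1)): drop {truck_at(t3,whs1)}, keep {in(p4,t3)}, require {truck_at(t3,gate)}
    → {in(p4,t3), truck_at(t3,gate)}

== RESULT ==
["in(p4,t3)", "truck_at(t3,gate)"]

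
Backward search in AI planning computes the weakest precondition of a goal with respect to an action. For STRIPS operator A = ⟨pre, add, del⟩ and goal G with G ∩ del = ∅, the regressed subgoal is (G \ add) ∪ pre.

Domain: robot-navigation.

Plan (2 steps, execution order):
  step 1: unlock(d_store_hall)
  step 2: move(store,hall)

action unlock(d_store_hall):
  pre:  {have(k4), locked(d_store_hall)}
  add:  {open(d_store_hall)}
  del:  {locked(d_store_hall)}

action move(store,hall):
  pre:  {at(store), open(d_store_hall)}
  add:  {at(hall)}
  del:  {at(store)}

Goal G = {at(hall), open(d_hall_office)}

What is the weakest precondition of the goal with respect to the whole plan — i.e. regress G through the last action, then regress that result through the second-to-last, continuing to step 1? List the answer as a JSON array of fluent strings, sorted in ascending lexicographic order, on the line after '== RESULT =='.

Regress step by step:
  through step 2 (move(store,hall)): drop {at(hall)}, keep {open(d_hall_office)}, require {at(store), open(d_store_hall)}
    → {at(store), open(d_hall_office), open(d_store_hall)}
  through step 1 (unlock(d_store_hall)): drop {open(d_store_hall)}, keep {at(store), open(d_hall_office)}, require {have(k4), locked(d_store_hall)}
    → {at(store), have(k4), locked(d_store_hall), open(d_hall_office)}

== RESULT ==
["at(store)", "have(k4)", "locked(d_store_hall)", "open(d_hall_office)"]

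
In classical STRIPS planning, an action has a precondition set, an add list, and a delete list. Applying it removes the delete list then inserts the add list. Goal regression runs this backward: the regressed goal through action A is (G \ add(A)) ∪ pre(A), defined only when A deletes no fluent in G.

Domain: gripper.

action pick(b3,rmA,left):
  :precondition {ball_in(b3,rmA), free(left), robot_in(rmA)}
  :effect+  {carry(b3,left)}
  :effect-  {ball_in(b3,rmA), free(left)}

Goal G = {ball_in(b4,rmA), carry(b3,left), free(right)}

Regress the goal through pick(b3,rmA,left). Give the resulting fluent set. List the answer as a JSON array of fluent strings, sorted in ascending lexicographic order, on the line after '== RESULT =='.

Regress:
  G ∩ del = {}  (empty — regression defined)
  G \ add = {ball_in(b4,rmA), carry(b3,left), free(right)} \ {carry(b3,left)} = {ball_in(b4,rmA), free(right)}
  ∪ pre   = {ball_in(b4,rmA), free(right)} ∪ {ball_in(b3,rmA), free(left), robot_in(rmA)}
          = {ball_in(b3,rmA), ball_in(b4,rmA), free(left), free(right), robot_in(rmA)}

== RESULT ==
["ball_in(b3,rmA)", "ball_in(b4,rmA)", "free(left)", "free(right)", "robot_in(rmA)"]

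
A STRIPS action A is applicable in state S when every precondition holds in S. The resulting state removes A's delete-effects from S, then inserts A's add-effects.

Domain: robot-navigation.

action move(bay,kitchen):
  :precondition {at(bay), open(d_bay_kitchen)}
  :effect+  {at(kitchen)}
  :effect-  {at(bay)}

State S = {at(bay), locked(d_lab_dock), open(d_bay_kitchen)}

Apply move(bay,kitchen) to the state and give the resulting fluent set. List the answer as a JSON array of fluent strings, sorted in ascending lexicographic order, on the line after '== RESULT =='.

Progress:
  pre ⊆ S: {at(bay), open(d_bay_kitchen)} ⊆ S  — applicable
  S \ del = {locked(d_lab_dock), open(d_bay_kitchen)}
  ∪ add   = {at(kitchen), locked(d_lab_dock), open(d_bay_kitchen)}

== RESULT ==
["at(kitchen)", "locked(d_lab_dock)", "open(d_bay_kitchen)"]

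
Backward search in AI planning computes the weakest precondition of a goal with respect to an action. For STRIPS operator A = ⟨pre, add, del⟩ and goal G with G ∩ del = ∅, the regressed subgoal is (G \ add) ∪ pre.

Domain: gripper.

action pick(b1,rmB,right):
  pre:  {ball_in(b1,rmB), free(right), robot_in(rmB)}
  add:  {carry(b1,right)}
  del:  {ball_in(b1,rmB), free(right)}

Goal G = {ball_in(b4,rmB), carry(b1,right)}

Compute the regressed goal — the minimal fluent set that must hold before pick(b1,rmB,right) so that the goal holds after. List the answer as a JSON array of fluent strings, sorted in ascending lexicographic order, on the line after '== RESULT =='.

Compute (G \ add) ∪ pre:
  G ∩ del = {}  (empty — regression defined)
  G \ add = {ball_in(b4,rmB), carry(b1,right)} \ {carry(b1,right)} = {ball_in(b4,rmB)}
  ∪ pre   = {ball_in(b4,rmB)} ∪ {ball_in(b1,rmB), free(right), robot_in(rmB)}
          = {ball_in(b1,rmB), ball_in(b4,rmB), free(right), robot_in(rmB)}

== RESULT ==
["ball_in(b1,rmB)", "ball_in(b4,rmB)", "free(right)", "robot_in(rmB)"]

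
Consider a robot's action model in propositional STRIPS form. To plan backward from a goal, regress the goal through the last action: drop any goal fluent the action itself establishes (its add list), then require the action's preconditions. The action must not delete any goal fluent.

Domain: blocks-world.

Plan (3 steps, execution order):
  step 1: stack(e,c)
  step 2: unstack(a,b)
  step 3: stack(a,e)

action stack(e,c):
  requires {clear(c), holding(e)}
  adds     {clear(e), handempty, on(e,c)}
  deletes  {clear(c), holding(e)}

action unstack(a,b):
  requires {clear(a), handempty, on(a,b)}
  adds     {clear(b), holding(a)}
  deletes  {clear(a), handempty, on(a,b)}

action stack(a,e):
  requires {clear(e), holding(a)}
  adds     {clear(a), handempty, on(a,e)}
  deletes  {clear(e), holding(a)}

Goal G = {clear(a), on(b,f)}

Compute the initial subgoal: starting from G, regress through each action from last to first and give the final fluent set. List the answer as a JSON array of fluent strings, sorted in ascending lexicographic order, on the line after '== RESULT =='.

Regress step by step:
  through step 3 (stack(a,e)): drop {clear(a)}, keep {on(b,f)}, require {clear(e), holding(a)}
    → {clear(e), holding(a), on(b,f)}
  through step 2 (unstack(a,b)): drop {holding(a)}, keep {clear(e), on(b,f)}, require {clear(a), handempty, on(a,b)}
    → {clear(a), clear(e), handempty, on(a,b), on(b,f)}
  through step 1 (stack(e,c)): drop {clear(e), handempty}, keep {clear(a), on(a,b), on(b,f)}, require {clear(c), holding(e)}
    → {clear(a), clear(c), holding(e), on(a,b), on(b,f)}

== RESULT ==
["clear(a)", "clear(c)", "holding(e)", "on(a,b)", "on(b,f)"]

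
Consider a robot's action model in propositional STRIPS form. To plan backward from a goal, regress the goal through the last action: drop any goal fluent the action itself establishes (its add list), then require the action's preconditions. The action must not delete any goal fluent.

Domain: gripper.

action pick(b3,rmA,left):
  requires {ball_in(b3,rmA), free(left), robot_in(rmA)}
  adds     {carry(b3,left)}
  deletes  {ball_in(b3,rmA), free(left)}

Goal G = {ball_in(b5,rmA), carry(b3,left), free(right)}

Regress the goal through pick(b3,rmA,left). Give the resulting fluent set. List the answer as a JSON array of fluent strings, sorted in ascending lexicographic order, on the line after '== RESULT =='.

Compute (G \ add) ∪ pre:
  G ∩ del = {}  (empty — regression defined)
  G \ add = {ball_in(b5,rmA), carry(b3,left), free(right)} \ {carry(b3,left)} = {ball_in(b5,rmA), free(right)}
  ∪ pre   = {ball_in(b5,rmA), free(right)} ∪ {ball_in(b3,rmA), free(left), robot_in(rmA)}
          = {ball_in(b3,rmA), ball_in(b5,rmA), free(left), free(right), robot_in(rmA)}

== RESULT ==
["ball_in(b3,rmA)", "ball_in(b5,rmA)", "free(left)", "free(right)", "robot_in(rmA)"]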